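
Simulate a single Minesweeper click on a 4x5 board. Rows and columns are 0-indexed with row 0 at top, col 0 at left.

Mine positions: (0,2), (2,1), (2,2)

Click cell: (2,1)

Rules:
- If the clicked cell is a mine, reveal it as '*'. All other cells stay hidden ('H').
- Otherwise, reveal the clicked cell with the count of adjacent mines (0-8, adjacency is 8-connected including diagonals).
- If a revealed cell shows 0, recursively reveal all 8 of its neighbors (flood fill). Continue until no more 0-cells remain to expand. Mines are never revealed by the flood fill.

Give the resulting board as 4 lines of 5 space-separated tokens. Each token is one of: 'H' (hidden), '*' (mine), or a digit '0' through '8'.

H H H H H
H H H H H
H * H H H
H H H H H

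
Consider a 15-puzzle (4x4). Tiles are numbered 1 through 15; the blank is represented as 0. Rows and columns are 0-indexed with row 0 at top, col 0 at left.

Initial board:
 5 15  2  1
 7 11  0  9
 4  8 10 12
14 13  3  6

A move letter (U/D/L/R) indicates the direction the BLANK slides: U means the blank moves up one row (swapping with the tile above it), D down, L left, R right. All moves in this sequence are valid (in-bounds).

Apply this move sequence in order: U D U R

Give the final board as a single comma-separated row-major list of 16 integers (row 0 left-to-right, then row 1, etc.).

After move 1 (U):
 5 15  0  1
 7 11  2  9
 4  8 10 12
14 13  3  6

After move 2 (D):
 5 15  2  1
 7 11  0  9
 4  8 10 12
14 13  3  6

After move 3 (U):
 5 15  0  1
 7 11  2  9
 4  8 10 12
14 13  3  6

After move 4 (R):
 5 15  1  0
 7 11  2  9
 4  8 10 12
14 13  3  6

Answer: 5, 15, 1, 0, 7, 11, 2, 9, 4, 8, 10, 12, 14, 13, 3, 6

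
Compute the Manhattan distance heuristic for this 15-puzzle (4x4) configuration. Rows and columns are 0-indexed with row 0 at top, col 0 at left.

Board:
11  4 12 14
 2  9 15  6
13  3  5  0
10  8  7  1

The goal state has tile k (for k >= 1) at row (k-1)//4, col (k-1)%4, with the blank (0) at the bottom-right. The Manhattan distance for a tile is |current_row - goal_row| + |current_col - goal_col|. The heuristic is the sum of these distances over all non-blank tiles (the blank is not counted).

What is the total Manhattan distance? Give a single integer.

Answer: 43

Derivation:
Tile 11: (0,0)->(2,2) = 4
Tile 4: (0,1)->(0,3) = 2
Tile 12: (0,2)->(2,3) = 3
Tile 14: (0,3)->(3,1) = 5
Tile 2: (1,0)->(0,1) = 2
Tile 9: (1,1)->(2,0) = 2
Tile 15: (1,2)->(3,2) = 2
Tile 6: (1,3)->(1,1) = 2
Tile 13: (2,0)->(3,0) = 1
Tile 3: (2,1)->(0,2) = 3
Tile 5: (2,2)->(1,0) = 3
Tile 10: (3,0)->(2,1) = 2
Tile 8: (3,1)->(1,3) = 4
Tile 7: (3,2)->(1,2) = 2
Tile 1: (3,3)->(0,0) = 6
Sum: 4 + 2 + 3 + 5 + 2 + 2 + 2 + 2 + 1 + 3 + 3 + 2 + 4 + 2 + 6 = 43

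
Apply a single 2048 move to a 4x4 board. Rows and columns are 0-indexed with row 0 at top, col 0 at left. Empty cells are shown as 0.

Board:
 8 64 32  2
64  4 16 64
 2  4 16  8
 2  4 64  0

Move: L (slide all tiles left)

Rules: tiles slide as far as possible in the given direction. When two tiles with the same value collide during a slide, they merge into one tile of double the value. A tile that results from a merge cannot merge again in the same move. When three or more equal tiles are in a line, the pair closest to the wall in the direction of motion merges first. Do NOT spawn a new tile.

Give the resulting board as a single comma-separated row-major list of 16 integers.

Answer: 8, 64, 32, 2, 64, 4, 16, 64, 2, 4, 16, 8, 2, 4, 64, 0

Derivation:
Slide left:
row 0: [8, 64, 32, 2] -> [8, 64, 32, 2]
row 1: [64, 4, 16, 64] -> [64, 4, 16, 64]
row 2: [2, 4, 16, 8] -> [2, 4, 16, 8]
row 3: [2, 4, 64, 0] -> [2, 4, 64, 0]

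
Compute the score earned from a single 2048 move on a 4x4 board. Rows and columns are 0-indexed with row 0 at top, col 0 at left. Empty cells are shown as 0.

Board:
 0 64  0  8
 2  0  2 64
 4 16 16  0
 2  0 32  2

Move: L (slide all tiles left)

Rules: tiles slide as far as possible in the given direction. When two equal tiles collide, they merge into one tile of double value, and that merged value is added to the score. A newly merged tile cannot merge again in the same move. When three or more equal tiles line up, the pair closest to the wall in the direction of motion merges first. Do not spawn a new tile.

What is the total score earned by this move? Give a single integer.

Answer: 36

Derivation:
Slide left:
row 0: [0, 64, 0, 8] -> [64, 8, 0, 0]  score +0 (running 0)
row 1: [2, 0, 2, 64] -> [4, 64, 0, 0]  score +4 (running 4)
row 2: [4, 16, 16, 0] -> [4, 32, 0, 0]  score +32 (running 36)
row 3: [2, 0, 32, 2] -> [2, 32, 2, 0]  score +0 (running 36)
Board after move:
64  8  0  0
 4 64  0  0
 4 32  0  0
 2 32  2  0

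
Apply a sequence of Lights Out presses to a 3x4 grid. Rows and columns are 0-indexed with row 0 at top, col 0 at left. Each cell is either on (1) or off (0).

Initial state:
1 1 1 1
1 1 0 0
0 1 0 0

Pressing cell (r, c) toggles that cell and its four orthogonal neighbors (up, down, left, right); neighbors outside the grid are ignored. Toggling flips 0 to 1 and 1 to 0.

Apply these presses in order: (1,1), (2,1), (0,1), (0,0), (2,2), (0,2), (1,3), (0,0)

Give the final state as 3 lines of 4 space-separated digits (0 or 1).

Answer: 0 0 1 1
0 0 0 1
1 0 0 0

Derivation:
After press 1 at (1,1):
1 0 1 1
0 0 1 0
0 0 0 0

After press 2 at (2,1):
1 0 1 1
0 1 1 0
1 1 1 0

After press 3 at (0,1):
0 1 0 1
0 0 1 0
1 1 1 0

After press 4 at (0,0):
1 0 0 1
1 0 1 0
1 1 1 0

After press 5 at (2,2):
1 0 0 1
1 0 0 0
1 0 0 1

After press 6 at (0,2):
1 1 1 0
1 0 1 0
1 0 0 1

After press 7 at (1,3):
1 1 1 1
1 0 0 1
1 0 0 0

After press 8 at (0,0):
0 0 1 1
0 0 0 1
1 0 0 0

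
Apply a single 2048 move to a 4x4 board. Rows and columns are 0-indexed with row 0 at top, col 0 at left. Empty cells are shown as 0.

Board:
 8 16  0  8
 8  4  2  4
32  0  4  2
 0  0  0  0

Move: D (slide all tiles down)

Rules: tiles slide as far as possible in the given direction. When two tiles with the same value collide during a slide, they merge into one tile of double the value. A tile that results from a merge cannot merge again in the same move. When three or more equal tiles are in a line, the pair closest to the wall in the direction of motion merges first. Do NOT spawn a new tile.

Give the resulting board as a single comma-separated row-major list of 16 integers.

Answer: 0, 0, 0, 0, 0, 0, 0, 8, 16, 16, 2, 4, 32, 4, 4, 2

Derivation:
Slide down:
col 0: [8, 8, 32, 0] -> [0, 0, 16, 32]
col 1: [16, 4, 0, 0] -> [0, 0, 16, 4]
col 2: [0, 2, 4, 0] -> [0, 0, 2, 4]
col 3: [8, 4, 2, 0] -> [0, 8, 4, 2]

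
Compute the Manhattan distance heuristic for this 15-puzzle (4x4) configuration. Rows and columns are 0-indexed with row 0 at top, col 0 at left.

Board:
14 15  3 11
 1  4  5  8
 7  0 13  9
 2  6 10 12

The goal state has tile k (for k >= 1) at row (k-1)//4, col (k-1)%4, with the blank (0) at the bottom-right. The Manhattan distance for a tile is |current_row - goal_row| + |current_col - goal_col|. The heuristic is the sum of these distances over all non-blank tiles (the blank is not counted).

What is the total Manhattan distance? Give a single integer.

Answer: 35

Derivation:
Tile 14: at (0,0), goal (3,1), distance |0-3|+|0-1| = 4
Tile 15: at (0,1), goal (3,2), distance |0-3|+|1-2| = 4
Tile 3: at (0,2), goal (0,2), distance |0-0|+|2-2| = 0
Tile 11: at (0,3), goal (2,2), distance |0-2|+|3-2| = 3
Tile 1: at (1,0), goal (0,0), distance |1-0|+|0-0| = 1
Tile 4: at (1,1), goal (0,3), distance |1-0|+|1-3| = 3
Tile 5: at (1,2), goal (1,0), distance |1-1|+|2-0| = 2
Tile 8: at (1,3), goal (1,3), distance |1-1|+|3-3| = 0
Tile 7: at (2,0), goal (1,2), distance |2-1|+|0-2| = 3
Tile 13: at (2,2), goal (3,0), distance |2-3|+|2-0| = 3
Tile 9: at (2,3), goal (2,0), distance |2-2|+|3-0| = 3
Tile 2: at (3,0), goal (0,1), distance |3-0|+|0-1| = 4
Tile 6: at (3,1), goal (1,1), distance |3-1|+|1-1| = 2
Tile 10: at (3,2), goal (2,1), distance |3-2|+|2-1| = 2
Tile 12: at (3,3), goal (2,3), distance |3-2|+|3-3| = 1
Sum: 4 + 4 + 0 + 3 + 1 + 3 + 2 + 0 + 3 + 3 + 3 + 4 + 2 + 2 + 1 = 35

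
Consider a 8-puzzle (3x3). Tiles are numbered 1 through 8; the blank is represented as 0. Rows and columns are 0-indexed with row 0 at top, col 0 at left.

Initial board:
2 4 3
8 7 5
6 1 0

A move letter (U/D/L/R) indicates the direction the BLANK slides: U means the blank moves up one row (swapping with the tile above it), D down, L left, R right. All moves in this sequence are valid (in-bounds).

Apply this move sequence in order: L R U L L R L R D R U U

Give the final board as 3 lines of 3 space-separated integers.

Answer: 2 4 0
8 1 3
6 5 7

Derivation:
After move 1 (L):
2 4 3
8 7 5
6 0 1

After move 2 (R):
2 4 3
8 7 5
6 1 0

After move 3 (U):
2 4 3
8 7 0
6 1 5

After move 4 (L):
2 4 3
8 0 7
6 1 5

After move 5 (L):
2 4 3
0 8 7
6 1 5

After move 6 (R):
2 4 3
8 0 7
6 1 5

After move 7 (L):
2 4 3
0 8 7
6 1 5

After move 8 (R):
2 4 3
8 0 7
6 1 5

After move 9 (D):
2 4 3
8 1 7
6 0 5

After move 10 (R):
2 4 3
8 1 7
6 5 0

After move 11 (U):
2 4 3
8 1 0
6 5 7

After move 12 (U):
2 4 0
8 1 3
6 5 7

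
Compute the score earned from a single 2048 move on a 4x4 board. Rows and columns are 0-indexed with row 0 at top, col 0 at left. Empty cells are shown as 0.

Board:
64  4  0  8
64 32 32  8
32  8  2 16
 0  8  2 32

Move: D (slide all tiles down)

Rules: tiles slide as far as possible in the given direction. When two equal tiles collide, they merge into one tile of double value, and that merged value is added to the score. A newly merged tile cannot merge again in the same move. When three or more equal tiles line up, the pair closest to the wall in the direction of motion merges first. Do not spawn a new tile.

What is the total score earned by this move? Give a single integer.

Answer: 164

Derivation:
Slide down:
col 0: [64, 64, 32, 0] -> [0, 0, 128, 32]  score +128 (running 128)
col 1: [4, 32, 8, 8] -> [0, 4, 32, 16]  score +16 (running 144)
col 2: [0, 32, 2, 2] -> [0, 0, 32, 4]  score +4 (running 148)
col 3: [8, 8, 16, 32] -> [0, 16, 16, 32]  score +16 (running 164)
Board after move:
  0   0   0   0
  0   4   0  16
128  32  32  16
 32  16   4  32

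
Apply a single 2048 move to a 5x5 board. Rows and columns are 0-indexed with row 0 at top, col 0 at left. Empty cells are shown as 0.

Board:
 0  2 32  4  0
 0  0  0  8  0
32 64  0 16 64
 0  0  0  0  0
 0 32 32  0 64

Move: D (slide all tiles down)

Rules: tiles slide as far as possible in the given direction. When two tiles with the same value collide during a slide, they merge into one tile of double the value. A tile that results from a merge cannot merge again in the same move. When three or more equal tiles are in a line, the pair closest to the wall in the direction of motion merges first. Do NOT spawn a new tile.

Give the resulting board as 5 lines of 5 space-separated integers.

Slide down:
col 0: [0, 0, 32, 0, 0] -> [0, 0, 0, 0, 32]
col 1: [2, 0, 64, 0, 32] -> [0, 0, 2, 64, 32]
col 2: [32, 0, 0, 0, 32] -> [0, 0, 0, 0, 64]
col 3: [4, 8, 16, 0, 0] -> [0, 0, 4, 8, 16]
col 4: [0, 0, 64, 0, 64] -> [0, 0, 0, 0, 128]

Answer:   0   0   0   0   0
  0   0   0   0   0
  0   2   0   4   0
  0  64   0   8   0
 32  32  64  16 128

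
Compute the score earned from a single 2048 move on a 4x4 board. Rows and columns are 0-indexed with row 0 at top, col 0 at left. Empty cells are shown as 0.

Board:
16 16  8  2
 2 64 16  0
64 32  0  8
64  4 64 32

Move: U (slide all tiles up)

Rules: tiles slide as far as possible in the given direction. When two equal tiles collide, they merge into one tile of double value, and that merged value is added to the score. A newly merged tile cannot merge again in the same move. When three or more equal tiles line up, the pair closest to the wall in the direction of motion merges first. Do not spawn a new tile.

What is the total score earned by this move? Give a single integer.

Slide up:
col 0: [16, 2, 64, 64] -> [16, 2, 128, 0]  score +128 (running 128)
col 1: [16, 64, 32, 4] -> [16, 64, 32, 4]  score +0 (running 128)
col 2: [8, 16, 0, 64] -> [8, 16, 64, 0]  score +0 (running 128)
col 3: [2, 0, 8, 32] -> [2, 8, 32, 0]  score +0 (running 128)
Board after move:
 16  16   8   2
  2  64  16   8
128  32  64  32
  0   4   0   0

Answer: 128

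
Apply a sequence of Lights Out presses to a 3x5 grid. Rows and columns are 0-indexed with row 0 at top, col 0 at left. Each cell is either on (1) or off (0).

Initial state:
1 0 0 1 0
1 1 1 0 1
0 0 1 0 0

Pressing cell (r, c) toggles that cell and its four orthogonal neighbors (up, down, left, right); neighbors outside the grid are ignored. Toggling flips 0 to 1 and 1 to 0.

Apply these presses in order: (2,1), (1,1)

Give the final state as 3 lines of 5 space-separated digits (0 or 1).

After press 1 at (2,1):
1 0 0 1 0
1 0 1 0 1
1 1 0 0 0

After press 2 at (1,1):
1 1 0 1 0
0 1 0 0 1
1 0 0 0 0

Answer: 1 1 0 1 0
0 1 0 0 1
1 0 0 0 0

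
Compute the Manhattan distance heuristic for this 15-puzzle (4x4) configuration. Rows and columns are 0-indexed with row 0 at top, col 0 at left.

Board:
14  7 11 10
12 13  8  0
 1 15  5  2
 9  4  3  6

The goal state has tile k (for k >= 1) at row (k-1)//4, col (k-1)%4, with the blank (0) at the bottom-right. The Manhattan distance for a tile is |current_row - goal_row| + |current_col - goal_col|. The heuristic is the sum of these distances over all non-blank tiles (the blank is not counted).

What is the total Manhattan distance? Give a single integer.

Answer: 44

Derivation:
Tile 14: (0,0)->(3,1) = 4
Tile 7: (0,1)->(1,2) = 2
Tile 11: (0,2)->(2,2) = 2
Tile 10: (0,3)->(2,1) = 4
Tile 12: (1,0)->(2,3) = 4
Tile 13: (1,1)->(3,0) = 3
Tile 8: (1,2)->(1,3) = 1
Tile 1: (2,0)->(0,0) = 2
Tile 15: (2,1)->(3,2) = 2
Tile 5: (2,2)->(1,0) = 3
Tile 2: (2,3)->(0,1) = 4
Tile 9: (3,0)->(2,0) = 1
Tile 4: (3,1)->(0,3) = 5
Tile 3: (3,2)->(0,2) = 3
Tile 6: (3,3)->(1,1) = 4
Sum: 4 + 2 + 2 + 4 + 4 + 3 + 1 + 2 + 2 + 3 + 4 + 1 + 5 + 3 + 4 = 44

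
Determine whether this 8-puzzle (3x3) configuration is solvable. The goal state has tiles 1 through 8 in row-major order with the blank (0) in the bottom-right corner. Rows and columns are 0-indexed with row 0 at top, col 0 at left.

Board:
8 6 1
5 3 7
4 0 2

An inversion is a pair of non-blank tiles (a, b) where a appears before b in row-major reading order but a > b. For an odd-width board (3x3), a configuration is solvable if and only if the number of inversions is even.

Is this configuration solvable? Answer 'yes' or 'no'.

Inversions (pairs i<j in row-major order where tile[i] > tile[j] > 0): 19
19 is odd, so the puzzle is not solvable.

Answer: no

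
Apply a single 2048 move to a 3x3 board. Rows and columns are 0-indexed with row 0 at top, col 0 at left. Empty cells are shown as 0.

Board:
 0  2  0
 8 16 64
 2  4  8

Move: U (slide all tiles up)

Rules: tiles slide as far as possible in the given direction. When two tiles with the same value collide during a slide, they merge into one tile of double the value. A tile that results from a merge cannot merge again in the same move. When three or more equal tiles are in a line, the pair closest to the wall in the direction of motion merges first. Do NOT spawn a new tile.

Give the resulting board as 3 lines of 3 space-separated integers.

Answer:  8  2 64
 2 16  8
 0  4  0

Derivation:
Slide up:
col 0: [0, 8, 2] -> [8, 2, 0]
col 1: [2, 16, 4] -> [2, 16, 4]
col 2: [0, 64, 8] -> [64, 8, 0]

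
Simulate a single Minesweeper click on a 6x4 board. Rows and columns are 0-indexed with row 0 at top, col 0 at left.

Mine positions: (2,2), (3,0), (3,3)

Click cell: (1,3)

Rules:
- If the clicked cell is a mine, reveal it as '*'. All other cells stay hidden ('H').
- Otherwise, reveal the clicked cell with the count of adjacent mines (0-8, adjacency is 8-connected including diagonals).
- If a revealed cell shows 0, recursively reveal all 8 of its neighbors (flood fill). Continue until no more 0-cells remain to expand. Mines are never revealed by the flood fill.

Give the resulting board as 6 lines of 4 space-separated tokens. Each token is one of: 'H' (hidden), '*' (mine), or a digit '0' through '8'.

H H H H
H H H 1
H H H H
H H H H
H H H H
H H H H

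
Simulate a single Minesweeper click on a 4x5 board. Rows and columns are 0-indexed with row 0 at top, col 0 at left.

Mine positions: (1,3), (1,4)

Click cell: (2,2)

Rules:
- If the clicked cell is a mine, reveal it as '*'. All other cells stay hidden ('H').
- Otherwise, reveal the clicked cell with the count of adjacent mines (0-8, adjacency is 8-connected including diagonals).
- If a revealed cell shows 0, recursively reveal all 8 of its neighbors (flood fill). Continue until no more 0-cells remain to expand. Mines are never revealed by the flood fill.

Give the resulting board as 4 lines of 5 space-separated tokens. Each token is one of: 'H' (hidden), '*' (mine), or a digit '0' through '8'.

H H H H H
H H H H H
H H 1 H H
H H H H H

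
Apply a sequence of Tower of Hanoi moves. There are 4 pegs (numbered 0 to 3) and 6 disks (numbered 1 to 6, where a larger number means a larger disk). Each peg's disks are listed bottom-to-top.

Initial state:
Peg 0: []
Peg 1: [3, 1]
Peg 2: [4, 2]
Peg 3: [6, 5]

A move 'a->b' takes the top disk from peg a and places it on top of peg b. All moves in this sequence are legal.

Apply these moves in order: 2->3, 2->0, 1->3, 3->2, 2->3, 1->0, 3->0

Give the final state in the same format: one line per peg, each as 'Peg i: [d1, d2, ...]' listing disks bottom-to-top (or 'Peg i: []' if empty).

After move 1 (2->3):
Peg 0: []
Peg 1: [3, 1]
Peg 2: [4]
Peg 3: [6, 5, 2]

After move 2 (2->0):
Peg 0: [4]
Peg 1: [3, 1]
Peg 2: []
Peg 3: [6, 5, 2]

After move 3 (1->3):
Peg 0: [4]
Peg 1: [3]
Peg 2: []
Peg 3: [6, 5, 2, 1]

After move 4 (3->2):
Peg 0: [4]
Peg 1: [3]
Peg 2: [1]
Peg 3: [6, 5, 2]

After move 5 (2->3):
Peg 0: [4]
Peg 1: [3]
Peg 2: []
Peg 3: [6, 5, 2, 1]

After move 6 (1->0):
Peg 0: [4, 3]
Peg 1: []
Peg 2: []
Peg 3: [6, 5, 2, 1]

After move 7 (3->0):
Peg 0: [4, 3, 1]
Peg 1: []
Peg 2: []
Peg 3: [6, 5, 2]

Answer: Peg 0: [4, 3, 1]
Peg 1: []
Peg 2: []
Peg 3: [6, 5, 2]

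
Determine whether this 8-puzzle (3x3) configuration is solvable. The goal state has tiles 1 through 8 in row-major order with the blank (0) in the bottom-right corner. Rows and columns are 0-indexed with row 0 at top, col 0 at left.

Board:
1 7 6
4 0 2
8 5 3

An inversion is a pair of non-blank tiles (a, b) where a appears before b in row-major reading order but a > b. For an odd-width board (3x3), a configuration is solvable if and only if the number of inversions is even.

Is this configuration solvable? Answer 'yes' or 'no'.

Answer: yes

Derivation:
Inversions (pairs i<j in row-major order where tile[i] > tile[j] > 0): 14
14 is even, so the puzzle is solvable.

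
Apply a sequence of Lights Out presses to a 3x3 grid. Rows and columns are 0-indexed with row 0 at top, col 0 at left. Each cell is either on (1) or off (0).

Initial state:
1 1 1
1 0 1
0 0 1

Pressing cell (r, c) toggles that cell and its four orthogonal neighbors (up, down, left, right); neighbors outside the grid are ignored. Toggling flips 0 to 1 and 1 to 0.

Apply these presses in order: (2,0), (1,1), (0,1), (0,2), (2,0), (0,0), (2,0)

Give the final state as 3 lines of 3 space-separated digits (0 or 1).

After press 1 at (2,0):
1 1 1
0 0 1
1 1 1

After press 2 at (1,1):
1 0 1
1 1 0
1 0 1

After press 3 at (0,1):
0 1 0
1 0 0
1 0 1

After press 4 at (0,2):
0 0 1
1 0 1
1 0 1

After press 5 at (2,0):
0 0 1
0 0 1
0 1 1

After press 6 at (0,0):
1 1 1
1 0 1
0 1 1

After press 7 at (2,0):
1 1 1
0 0 1
1 0 1

Answer: 1 1 1
0 0 1
1 0 1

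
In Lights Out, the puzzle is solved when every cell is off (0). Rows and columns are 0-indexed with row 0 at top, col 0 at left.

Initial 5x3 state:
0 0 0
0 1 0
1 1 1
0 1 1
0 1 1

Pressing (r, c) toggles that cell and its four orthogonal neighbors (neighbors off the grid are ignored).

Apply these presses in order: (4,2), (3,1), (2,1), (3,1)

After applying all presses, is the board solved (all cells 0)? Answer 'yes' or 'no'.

After press 1 at (4,2):
0 0 0
0 1 0
1 1 1
0 1 0
0 0 0

After press 2 at (3,1):
0 0 0
0 1 0
1 0 1
1 0 1
0 1 0

After press 3 at (2,1):
0 0 0
0 0 0
0 1 0
1 1 1
0 1 0

After press 4 at (3,1):
0 0 0
0 0 0
0 0 0
0 0 0
0 0 0

Lights still on: 0

Answer: yes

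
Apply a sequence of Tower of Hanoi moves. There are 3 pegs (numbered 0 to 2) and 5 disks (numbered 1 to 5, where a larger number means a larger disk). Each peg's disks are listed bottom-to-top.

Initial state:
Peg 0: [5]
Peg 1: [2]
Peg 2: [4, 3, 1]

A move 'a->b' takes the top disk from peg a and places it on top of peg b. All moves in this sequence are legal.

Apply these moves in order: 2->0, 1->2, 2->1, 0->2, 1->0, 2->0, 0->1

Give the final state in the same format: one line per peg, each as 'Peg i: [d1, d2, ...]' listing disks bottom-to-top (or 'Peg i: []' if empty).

Answer: Peg 0: [5, 2]
Peg 1: [1]
Peg 2: [4, 3]

Derivation:
After move 1 (2->0):
Peg 0: [5, 1]
Peg 1: [2]
Peg 2: [4, 3]

After move 2 (1->2):
Peg 0: [5, 1]
Peg 1: []
Peg 2: [4, 3, 2]

After move 3 (2->1):
Peg 0: [5, 1]
Peg 1: [2]
Peg 2: [4, 3]

After move 4 (0->2):
Peg 0: [5]
Peg 1: [2]
Peg 2: [4, 3, 1]

After move 5 (1->0):
Peg 0: [5, 2]
Peg 1: []
Peg 2: [4, 3, 1]

After move 6 (2->0):
Peg 0: [5, 2, 1]
Peg 1: []
Peg 2: [4, 3]

After move 7 (0->1):
Peg 0: [5, 2]
Peg 1: [1]
Peg 2: [4, 3]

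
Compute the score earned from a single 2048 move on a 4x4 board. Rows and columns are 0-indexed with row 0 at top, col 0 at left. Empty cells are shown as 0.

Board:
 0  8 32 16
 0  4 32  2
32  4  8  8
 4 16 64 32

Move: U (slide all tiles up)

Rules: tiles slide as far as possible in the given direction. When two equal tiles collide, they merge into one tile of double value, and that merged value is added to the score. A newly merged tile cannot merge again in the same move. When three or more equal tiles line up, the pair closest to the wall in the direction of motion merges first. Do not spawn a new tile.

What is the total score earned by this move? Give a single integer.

Answer: 72

Derivation:
Slide up:
col 0: [0, 0, 32, 4] -> [32, 4, 0, 0]  score +0 (running 0)
col 1: [8, 4, 4, 16] -> [8, 8, 16, 0]  score +8 (running 8)
col 2: [32, 32, 8, 64] -> [64, 8, 64, 0]  score +64 (running 72)
col 3: [16, 2, 8, 32] -> [16, 2, 8, 32]  score +0 (running 72)
Board after move:
32  8 64 16
 4  8  8  2
 0 16 64  8
 0  0  0 32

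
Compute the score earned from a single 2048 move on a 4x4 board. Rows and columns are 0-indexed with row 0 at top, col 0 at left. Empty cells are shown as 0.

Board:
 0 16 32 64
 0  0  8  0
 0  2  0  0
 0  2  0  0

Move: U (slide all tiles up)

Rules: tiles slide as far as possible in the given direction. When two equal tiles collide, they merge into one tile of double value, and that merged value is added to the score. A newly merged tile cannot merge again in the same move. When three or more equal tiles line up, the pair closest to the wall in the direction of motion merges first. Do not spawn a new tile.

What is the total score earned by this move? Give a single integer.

Answer: 4

Derivation:
Slide up:
col 0: [0, 0, 0, 0] -> [0, 0, 0, 0]  score +0 (running 0)
col 1: [16, 0, 2, 2] -> [16, 4, 0, 0]  score +4 (running 4)
col 2: [32, 8, 0, 0] -> [32, 8, 0, 0]  score +0 (running 4)
col 3: [64, 0, 0, 0] -> [64, 0, 0, 0]  score +0 (running 4)
Board after move:
 0 16 32 64
 0  4  8  0
 0  0  0  0
 0  0  0  0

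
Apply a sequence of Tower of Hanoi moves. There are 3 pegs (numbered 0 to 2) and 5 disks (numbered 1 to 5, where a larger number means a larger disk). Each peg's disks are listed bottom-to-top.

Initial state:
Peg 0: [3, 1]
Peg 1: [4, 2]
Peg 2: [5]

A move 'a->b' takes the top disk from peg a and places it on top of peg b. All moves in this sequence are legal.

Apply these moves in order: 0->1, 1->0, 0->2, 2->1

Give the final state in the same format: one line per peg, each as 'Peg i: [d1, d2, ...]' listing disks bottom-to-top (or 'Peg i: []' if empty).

Answer: Peg 0: [3]
Peg 1: [4, 2, 1]
Peg 2: [5]

Derivation:
After move 1 (0->1):
Peg 0: [3]
Peg 1: [4, 2, 1]
Peg 2: [5]

After move 2 (1->0):
Peg 0: [3, 1]
Peg 1: [4, 2]
Peg 2: [5]

After move 3 (0->2):
Peg 0: [3]
Peg 1: [4, 2]
Peg 2: [5, 1]

After move 4 (2->1):
Peg 0: [3]
Peg 1: [4, 2, 1]
Peg 2: [5]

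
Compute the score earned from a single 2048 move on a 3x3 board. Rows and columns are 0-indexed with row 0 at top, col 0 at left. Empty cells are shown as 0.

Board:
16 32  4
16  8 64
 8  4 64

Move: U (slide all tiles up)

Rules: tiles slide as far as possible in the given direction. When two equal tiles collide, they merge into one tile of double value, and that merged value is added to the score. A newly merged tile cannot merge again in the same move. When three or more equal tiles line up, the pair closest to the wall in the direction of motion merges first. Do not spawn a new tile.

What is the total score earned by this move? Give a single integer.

Answer: 160

Derivation:
Slide up:
col 0: [16, 16, 8] -> [32, 8, 0]  score +32 (running 32)
col 1: [32, 8, 4] -> [32, 8, 4]  score +0 (running 32)
col 2: [4, 64, 64] -> [4, 128, 0]  score +128 (running 160)
Board after move:
 32  32   4
  8   8 128
  0   4   0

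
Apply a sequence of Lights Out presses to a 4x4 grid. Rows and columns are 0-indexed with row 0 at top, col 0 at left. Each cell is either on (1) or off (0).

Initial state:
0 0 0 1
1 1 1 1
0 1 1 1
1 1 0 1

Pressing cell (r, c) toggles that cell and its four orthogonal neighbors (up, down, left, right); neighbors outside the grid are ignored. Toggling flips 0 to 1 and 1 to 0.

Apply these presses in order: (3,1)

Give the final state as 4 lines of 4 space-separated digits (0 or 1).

Answer: 0 0 0 1
1 1 1 1
0 0 1 1
0 0 1 1

Derivation:
After press 1 at (3,1):
0 0 0 1
1 1 1 1
0 0 1 1
0 0 1 1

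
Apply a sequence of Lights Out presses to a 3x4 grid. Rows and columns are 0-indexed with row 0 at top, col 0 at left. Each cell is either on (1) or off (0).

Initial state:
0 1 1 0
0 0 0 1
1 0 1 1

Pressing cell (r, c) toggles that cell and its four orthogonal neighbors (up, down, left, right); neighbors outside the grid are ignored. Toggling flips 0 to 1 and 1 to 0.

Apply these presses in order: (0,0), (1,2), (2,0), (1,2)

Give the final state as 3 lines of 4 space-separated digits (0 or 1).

Answer: 1 0 1 0
0 0 0 1
0 1 1 1

Derivation:
After press 1 at (0,0):
1 0 1 0
1 0 0 1
1 0 1 1

After press 2 at (1,2):
1 0 0 0
1 1 1 0
1 0 0 1

After press 3 at (2,0):
1 0 0 0
0 1 1 0
0 1 0 1

After press 4 at (1,2):
1 0 1 0
0 0 0 1
0 1 1 1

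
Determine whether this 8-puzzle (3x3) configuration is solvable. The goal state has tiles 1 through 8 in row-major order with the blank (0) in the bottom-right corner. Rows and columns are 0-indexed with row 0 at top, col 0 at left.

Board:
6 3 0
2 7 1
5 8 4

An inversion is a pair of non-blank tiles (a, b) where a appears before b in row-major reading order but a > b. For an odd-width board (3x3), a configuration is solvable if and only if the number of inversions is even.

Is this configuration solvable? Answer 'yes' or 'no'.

Answer: no

Derivation:
Inversions (pairs i<j in row-major order where tile[i] > tile[j] > 0): 13
13 is odd, so the puzzle is not solvable.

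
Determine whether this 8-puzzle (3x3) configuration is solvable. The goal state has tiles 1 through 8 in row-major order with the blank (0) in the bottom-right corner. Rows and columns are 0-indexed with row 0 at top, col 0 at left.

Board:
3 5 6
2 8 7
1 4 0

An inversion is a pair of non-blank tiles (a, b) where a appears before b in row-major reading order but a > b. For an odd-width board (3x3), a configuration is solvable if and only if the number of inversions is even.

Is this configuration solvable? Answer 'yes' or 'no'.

Answer: yes

Derivation:
Inversions (pairs i<j in row-major order where tile[i] > tile[j] > 0): 14
14 is even, so the puzzle is solvable.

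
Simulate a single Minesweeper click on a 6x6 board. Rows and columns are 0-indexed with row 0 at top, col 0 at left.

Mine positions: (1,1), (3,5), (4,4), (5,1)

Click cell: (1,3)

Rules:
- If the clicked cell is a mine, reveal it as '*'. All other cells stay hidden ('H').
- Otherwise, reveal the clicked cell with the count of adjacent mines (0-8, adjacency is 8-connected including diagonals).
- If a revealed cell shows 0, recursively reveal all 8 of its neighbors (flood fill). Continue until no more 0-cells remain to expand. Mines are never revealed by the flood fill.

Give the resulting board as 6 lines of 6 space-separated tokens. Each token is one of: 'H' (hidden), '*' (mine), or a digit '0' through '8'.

H H 1 0 0 0
H H 1 0 0 0
1 1 1 0 1 1
0 0 0 1 2 H
1 1 1 1 H H
H H H H H H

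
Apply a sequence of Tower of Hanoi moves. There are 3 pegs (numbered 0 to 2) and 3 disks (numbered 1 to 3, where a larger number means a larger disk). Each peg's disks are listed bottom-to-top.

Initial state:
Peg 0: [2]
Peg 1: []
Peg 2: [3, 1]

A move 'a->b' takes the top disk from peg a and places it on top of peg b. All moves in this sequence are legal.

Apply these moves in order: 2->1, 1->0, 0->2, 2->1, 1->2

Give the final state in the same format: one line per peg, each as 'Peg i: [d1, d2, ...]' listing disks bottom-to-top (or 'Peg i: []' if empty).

After move 1 (2->1):
Peg 0: [2]
Peg 1: [1]
Peg 2: [3]

After move 2 (1->0):
Peg 0: [2, 1]
Peg 1: []
Peg 2: [3]

After move 3 (0->2):
Peg 0: [2]
Peg 1: []
Peg 2: [3, 1]

After move 4 (2->1):
Peg 0: [2]
Peg 1: [1]
Peg 2: [3]

After move 5 (1->2):
Peg 0: [2]
Peg 1: []
Peg 2: [3, 1]

Answer: Peg 0: [2]
Peg 1: []
Peg 2: [3, 1]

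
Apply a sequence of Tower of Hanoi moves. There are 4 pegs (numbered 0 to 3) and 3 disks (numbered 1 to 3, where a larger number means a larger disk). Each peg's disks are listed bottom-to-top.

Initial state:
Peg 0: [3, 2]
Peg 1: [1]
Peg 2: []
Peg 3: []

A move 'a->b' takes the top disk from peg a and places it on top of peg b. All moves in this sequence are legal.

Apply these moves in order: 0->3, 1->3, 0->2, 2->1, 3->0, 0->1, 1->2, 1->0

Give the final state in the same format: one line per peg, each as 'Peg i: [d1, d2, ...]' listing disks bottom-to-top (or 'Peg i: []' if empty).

After move 1 (0->3):
Peg 0: [3]
Peg 1: [1]
Peg 2: []
Peg 3: [2]

After move 2 (1->3):
Peg 0: [3]
Peg 1: []
Peg 2: []
Peg 3: [2, 1]

After move 3 (0->2):
Peg 0: []
Peg 1: []
Peg 2: [3]
Peg 3: [2, 1]

After move 4 (2->1):
Peg 0: []
Peg 1: [3]
Peg 2: []
Peg 3: [2, 1]

After move 5 (3->0):
Peg 0: [1]
Peg 1: [3]
Peg 2: []
Peg 3: [2]

After move 6 (0->1):
Peg 0: []
Peg 1: [3, 1]
Peg 2: []
Peg 3: [2]

After move 7 (1->2):
Peg 0: []
Peg 1: [3]
Peg 2: [1]
Peg 3: [2]

After move 8 (1->0):
Peg 0: [3]
Peg 1: []
Peg 2: [1]
Peg 3: [2]

Answer: Peg 0: [3]
Peg 1: []
Peg 2: [1]
Peg 3: [2]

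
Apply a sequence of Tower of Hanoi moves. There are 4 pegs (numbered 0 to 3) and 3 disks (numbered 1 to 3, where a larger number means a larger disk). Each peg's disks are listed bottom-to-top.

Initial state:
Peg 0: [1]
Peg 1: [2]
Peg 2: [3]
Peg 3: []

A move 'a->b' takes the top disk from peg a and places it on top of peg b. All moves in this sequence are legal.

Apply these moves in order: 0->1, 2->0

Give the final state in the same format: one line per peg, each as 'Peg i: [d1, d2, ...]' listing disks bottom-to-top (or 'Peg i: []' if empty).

After move 1 (0->1):
Peg 0: []
Peg 1: [2, 1]
Peg 2: [3]
Peg 3: []

After move 2 (2->0):
Peg 0: [3]
Peg 1: [2, 1]
Peg 2: []
Peg 3: []

Answer: Peg 0: [3]
Peg 1: [2, 1]
Peg 2: []
Peg 3: []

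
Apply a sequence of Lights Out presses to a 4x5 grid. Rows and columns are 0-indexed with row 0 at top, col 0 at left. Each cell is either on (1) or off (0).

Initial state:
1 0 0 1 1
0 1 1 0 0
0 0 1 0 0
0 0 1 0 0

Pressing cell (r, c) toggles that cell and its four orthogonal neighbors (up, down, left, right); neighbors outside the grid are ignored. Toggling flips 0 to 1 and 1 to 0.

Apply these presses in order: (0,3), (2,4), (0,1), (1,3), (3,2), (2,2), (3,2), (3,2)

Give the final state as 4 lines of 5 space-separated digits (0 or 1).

Answer: 0 1 0 1 0
0 0 1 0 0
0 1 1 1 1
0 1 1 1 1

Derivation:
After press 1 at (0,3):
1 0 1 0 0
0 1 1 1 0
0 0 1 0 0
0 0 1 0 0

After press 2 at (2,4):
1 0 1 0 0
0 1 1 1 1
0 0 1 1 1
0 0 1 0 1

After press 3 at (0,1):
0 1 0 0 0
0 0 1 1 1
0 0 1 1 1
0 0 1 0 1

After press 4 at (1,3):
0 1 0 1 0
0 0 0 0 0
0 0 1 0 1
0 0 1 0 1

After press 5 at (3,2):
0 1 0 1 0
0 0 0 0 0
0 0 0 0 1
0 1 0 1 1

After press 6 at (2,2):
0 1 0 1 0
0 0 1 0 0
0 1 1 1 1
0 1 1 1 1

After press 7 at (3,2):
0 1 0 1 0
0 0 1 0 0
0 1 0 1 1
0 0 0 0 1

After press 8 at (3,2):
0 1 0 1 0
0 0 1 0 0
0 1 1 1 1
0 1 1 1 1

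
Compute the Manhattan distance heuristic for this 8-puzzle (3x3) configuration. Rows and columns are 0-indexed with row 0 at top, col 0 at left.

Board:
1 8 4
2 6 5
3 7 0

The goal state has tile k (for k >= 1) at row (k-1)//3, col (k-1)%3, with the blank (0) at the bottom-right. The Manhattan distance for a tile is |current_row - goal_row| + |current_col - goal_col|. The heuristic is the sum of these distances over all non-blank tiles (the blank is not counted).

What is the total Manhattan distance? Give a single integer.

Tile 1: at (0,0), goal (0,0), distance |0-0|+|0-0| = 0
Tile 8: at (0,1), goal (2,1), distance |0-2|+|1-1| = 2
Tile 4: at (0,2), goal (1,0), distance |0-1|+|2-0| = 3
Tile 2: at (1,0), goal (0,1), distance |1-0|+|0-1| = 2
Tile 6: at (1,1), goal (1,2), distance |1-1|+|1-2| = 1
Tile 5: at (1,2), goal (1,1), distance |1-1|+|2-1| = 1
Tile 3: at (2,0), goal (0,2), distance |2-0|+|0-2| = 4
Tile 7: at (2,1), goal (2,0), distance |2-2|+|1-0| = 1
Sum: 0 + 2 + 3 + 2 + 1 + 1 + 4 + 1 = 14

Answer: 14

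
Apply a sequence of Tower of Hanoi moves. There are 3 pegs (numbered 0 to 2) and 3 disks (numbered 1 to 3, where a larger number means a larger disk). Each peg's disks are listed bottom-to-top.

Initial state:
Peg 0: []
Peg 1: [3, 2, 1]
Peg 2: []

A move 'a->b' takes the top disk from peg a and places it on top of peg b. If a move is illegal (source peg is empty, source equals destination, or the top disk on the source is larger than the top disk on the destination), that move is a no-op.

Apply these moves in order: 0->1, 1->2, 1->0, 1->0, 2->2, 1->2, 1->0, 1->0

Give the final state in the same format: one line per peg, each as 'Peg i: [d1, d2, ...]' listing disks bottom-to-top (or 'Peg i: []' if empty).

After move 1 (0->1):
Peg 0: []
Peg 1: [3, 2, 1]
Peg 2: []

After move 2 (1->2):
Peg 0: []
Peg 1: [3, 2]
Peg 2: [1]

After move 3 (1->0):
Peg 0: [2]
Peg 1: [3]
Peg 2: [1]

After move 4 (1->0):
Peg 0: [2]
Peg 1: [3]
Peg 2: [1]

After move 5 (2->2):
Peg 0: [2]
Peg 1: [3]
Peg 2: [1]

After move 6 (1->2):
Peg 0: [2]
Peg 1: [3]
Peg 2: [1]

After move 7 (1->0):
Peg 0: [2]
Peg 1: [3]
Peg 2: [1]

After move 8 (1->0):
Peg 0: [2]
Peg 1: [3]
Peg 2: [1]

Answer: Peg 0: [2]
Peg 1: [3]
Peg 2: [1]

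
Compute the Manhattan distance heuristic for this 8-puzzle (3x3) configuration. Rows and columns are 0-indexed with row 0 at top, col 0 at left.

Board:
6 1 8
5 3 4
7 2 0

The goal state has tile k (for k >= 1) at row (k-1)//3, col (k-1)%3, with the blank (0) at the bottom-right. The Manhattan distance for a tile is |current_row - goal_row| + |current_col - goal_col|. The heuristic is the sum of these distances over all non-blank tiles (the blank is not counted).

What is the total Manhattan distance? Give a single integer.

Answer: 14

Derivation:
Tile 6: at (0,0), goal (1,2), distance |0-1|+|0-2| = 3
Tile 1: at (0,1), goal (0,0), distance |0-0|+|1-0| = 1
Tile 8: at (0,2), goal (2,1), distance |0-2|+|2-1| = 3
Tile 5: at (1,0), goal (1,1), distance |1-1|+|0-1| = 1
Tile 3: at (1,1), goal (0,2), distance |1-0|+|1-2| = 2
Tile 4: at (1,2), goal (1,0), distance |1-1|+|2-0| = 2
Tile 7: at (2,0), goal (2,0), distance |2-2|+|0-0| = 0
Tile 2: at (2,1), goal (0,1), distance |2-0|+|1-1| = 2
Sum: 3 + 1 + 3 + 1 + 2 + 2 + 0 + 2 = 14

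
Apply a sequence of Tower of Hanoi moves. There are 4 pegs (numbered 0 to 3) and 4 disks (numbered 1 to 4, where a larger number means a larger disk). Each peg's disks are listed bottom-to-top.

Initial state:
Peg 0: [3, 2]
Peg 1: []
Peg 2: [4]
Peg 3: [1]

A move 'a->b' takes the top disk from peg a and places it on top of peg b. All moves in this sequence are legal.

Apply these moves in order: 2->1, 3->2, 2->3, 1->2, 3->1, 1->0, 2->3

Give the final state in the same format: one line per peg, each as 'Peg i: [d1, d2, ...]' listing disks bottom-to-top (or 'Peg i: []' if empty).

Answer: Peg 0: [3, 2, 1]
Peg 1: []
Peg 2: []
Peg 3: [4]

Derivation:
After move 1 (2->1):
Peg 0: [3, 2]
Peg 1: [4]
Peg 2: []
Peg 3: [1]

After move 2 (3->2):
Peg 0: [3, 2]
Peg 1: [4]
Peg 2: [1]
Peg 3: []

After move 3 (2->3):
Peg 0: [3, 2]
Peg 1: [4]
Peg 2: []
Peg 3: [1]

After move 4 (1->2):
Peg 0: [3, 2]
Peg 1: []
Peg 2: [4]
Peg 3: [1]

After move 5 (3->1):
Peg 0: [3, 2]
Peg 1: [1]
Peg 2: [4]
Peg 3: []

After move 6 (1->0):
Peg 0: [3, 2, 1]
Peg 1: []
Peg 2: [4]
Peg 3: []

After move 7 (2->3):
Peg 0: [3, 2, 1]
Peg 1: []
Peg 2: []
Peg 3: [4]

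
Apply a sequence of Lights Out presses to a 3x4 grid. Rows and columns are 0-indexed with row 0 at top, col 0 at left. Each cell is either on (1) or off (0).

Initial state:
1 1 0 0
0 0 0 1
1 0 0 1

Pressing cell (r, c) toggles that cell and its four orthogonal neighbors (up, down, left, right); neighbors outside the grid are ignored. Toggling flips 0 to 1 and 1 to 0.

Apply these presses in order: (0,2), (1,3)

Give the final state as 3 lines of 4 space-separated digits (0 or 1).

After press 1 at (0,2):
1 0 1 1
0 0 1 1
1 0 0 1

After press 2 at (1,3):
1 0 1 0
0 0 0 0
1 0 0 0

Answer: 1 0 1 0
0 0 0 0
1 0 0 0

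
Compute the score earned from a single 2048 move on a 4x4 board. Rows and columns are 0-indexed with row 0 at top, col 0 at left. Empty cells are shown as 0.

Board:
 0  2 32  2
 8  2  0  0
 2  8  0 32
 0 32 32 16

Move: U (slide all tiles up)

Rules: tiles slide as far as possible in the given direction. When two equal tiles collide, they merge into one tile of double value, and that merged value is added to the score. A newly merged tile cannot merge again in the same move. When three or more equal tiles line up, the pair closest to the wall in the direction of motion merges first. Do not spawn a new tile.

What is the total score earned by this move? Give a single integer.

Answer: 68

Derivation:
Slide up:
col 0: [0, 8, 2, 0] -> [8, 2, 0, 0]  score +0 (running 0)
col 1: [2, 2, 8, 32] -> [4, 8, 32, 0]  score +4 (running 4)
col 2: [32, 0, 0, 32] -> [64, 0, 0, 0]  score +64 (running 68)
col 3: [2, 0, 32, 16] -> [2, 32, 16, 0]  score +0 (running 68)
Board after move:
 8  4 64  2
 2  8  0 32
 0 32  0 16
 0  0  0  0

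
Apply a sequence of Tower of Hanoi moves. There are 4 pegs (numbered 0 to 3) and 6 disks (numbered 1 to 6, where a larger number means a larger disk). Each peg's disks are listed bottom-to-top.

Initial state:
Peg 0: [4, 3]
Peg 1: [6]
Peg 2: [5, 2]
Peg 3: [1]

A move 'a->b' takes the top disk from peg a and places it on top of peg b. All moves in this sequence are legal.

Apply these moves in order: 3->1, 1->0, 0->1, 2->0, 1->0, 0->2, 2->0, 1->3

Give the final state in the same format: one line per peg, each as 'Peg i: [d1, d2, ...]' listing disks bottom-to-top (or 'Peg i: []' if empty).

After move 1 (3->1):
Peg 0: [4, 3]
Peg 1: [6, 1]
Peg 2: [5, 2]
Peg 3: []

After move 2 (1->0):
Peg 0: [4, 3, 1]
Peg 1: [6]
Peg 2: [5, 2]
Peg 3: []

After move 3 (0->1):
Peg 0: [4, 3]
Peg 1: [6, 1]
Peg 2: [5, 2]
Peg 3: []

After move 4 (2->0):
Peg 0: [4, 3, 2]
Peg 1: [6, 1]
Peg 2: [5]
Peg 3: []

After move 5 (1->0):
Peg 0: [4, 3, 2, 1]
Peg 1: [6]
Peg 2: [5]
Peg 3: []

After move 6 (0->2):
Peg 0: [4, 3, 2]
Peg 1: [6]
Peg 2: [5, 1]
Peg 3: []

After move 7 (2->0):
Peg 0: [4, 3, 2, 1]
Peg 1: [6]
Peg 2: [5]
Peg 3: []

After move 8 (1->3):
Peg 0: [4, 3, 2, 1]
Peg 1: []
Peg 2: [5]
Peg 3: [6]

Answer: Peg 0: [4, 3, 2, 1]
Peg 1: []
Peg 2: [5]
Peg 3: [6]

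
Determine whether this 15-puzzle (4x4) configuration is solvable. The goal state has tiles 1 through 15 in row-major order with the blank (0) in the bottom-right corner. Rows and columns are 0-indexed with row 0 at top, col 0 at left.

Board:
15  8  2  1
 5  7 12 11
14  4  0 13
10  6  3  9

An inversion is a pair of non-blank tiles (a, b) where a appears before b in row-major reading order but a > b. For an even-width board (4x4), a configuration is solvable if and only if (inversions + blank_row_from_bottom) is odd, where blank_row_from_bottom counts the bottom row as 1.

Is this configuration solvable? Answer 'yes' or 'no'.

Answer: yes

Derivation:
Inversions: 53
Blank is in row 2 (0-indexed from top), which is row 2 counting from the bottom (bottom = 1).
53 + 2 = 55, which is odd, so the puzzle is solvable.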